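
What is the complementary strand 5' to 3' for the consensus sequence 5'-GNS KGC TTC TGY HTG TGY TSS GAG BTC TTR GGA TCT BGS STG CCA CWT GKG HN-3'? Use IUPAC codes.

Standard pairs A↔T, G↔C; ambiguity codes pair R↔Y, K↔M, W↔W, S↔S, B↔V, H↔D, N↔N. Complement (CNSMCGAAGACRDACACRASSCTCVAGAAYCCTAGAVCSSACGGTGWACMCDN), then reverse for 5'→3'.

5'-NDCMCAWGTGGCASSCVAGATCCYAAGAVCTCSSARCACADRCAGAAGCMSNC-3'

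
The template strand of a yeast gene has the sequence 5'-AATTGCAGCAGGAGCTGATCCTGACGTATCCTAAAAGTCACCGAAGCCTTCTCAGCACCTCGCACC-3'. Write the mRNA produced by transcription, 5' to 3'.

5'-GGUGCGAGGUGCUGAGAAGGCUUCGGUGACUUUUAGGAUACGUCAGGAUCAGCUCCUGCUGCAAUU-3'

The mRNA has the sequence of the coding strand (reverse complement of the template) with T→U. Reverse complement of AATTGCAGCAGGAGCTGATCCTGACGTATCCTAAAAGTCACCGAAGCCTTCTCAGCACCTCGCACC is GGTGCGAGGTGCTGAGAAGGCTTCGGTGACTTTTAGGATACGTCAGGATCAGCTCCTGCTGCAATT; then T→U.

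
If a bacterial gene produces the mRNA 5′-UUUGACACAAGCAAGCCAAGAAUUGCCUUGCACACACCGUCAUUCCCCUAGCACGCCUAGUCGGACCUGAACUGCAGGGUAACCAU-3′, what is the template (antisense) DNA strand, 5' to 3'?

5′-ATGGTTACCCTGCAGTTCAGGTCCGACTAGGCGTGCTAGGGGAATGACGGTGTGTGCAAGGCAATTCTTGGCTTGCTTGTGTCAAA-3′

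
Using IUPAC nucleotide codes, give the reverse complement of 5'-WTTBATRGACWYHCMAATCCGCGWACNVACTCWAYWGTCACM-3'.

Standard pairs A↔T, G↔C; ambiguity codes pair R↔Y, M↔K, W↔W, B↔V, H↔D, N↔N. Complement (WAAVTAYCTGWRDGKTTAGGCGCWTGNBTGAGWTRWCAGTGK), then reverse for 5'→3'.

5'-KGTGACWRTWGAGTBNGTWCGCGGATTKGDRWGTCYATVAAW-3'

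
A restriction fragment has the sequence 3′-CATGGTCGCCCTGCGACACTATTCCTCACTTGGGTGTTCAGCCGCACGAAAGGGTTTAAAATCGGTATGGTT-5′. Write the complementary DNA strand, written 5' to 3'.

The strand is given 3'→5', so its complement runs 5'→3' in the same left-to-right order: pair each base A↔T, G↔C.

5'-GTACCAGCGGGACGCTGTGATAAGGAGTGAACCCACAAGTCGGCGTGCTTTCCCAAATTTTAGCCATACCAA-3'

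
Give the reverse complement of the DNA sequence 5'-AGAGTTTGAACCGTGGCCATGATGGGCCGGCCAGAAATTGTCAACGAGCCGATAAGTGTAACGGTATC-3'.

Reading the sequence 3'→5' and pairing each base (A↔T, G↔C) gives the reverse complement directly.

5'-GATACCGTTACACTTATCGGCTCGTTGACAATTTCTGGCCGGCCCATCATGGCCACGGTTCAAACTCT-3'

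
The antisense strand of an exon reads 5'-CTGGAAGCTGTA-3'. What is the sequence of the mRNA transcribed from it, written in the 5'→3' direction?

The mRNA has the sequence of the coding strand (reverse complement of the template) with T→U. Reverse complement of CTGGAAGCTGTA is TACAGCTTCCAG; then T→U.

5'-UACAGCUUCCAG-3'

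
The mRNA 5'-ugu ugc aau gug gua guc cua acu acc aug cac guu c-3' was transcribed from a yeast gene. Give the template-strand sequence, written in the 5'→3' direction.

Replace U with T to get the coding DNA strand: TGTTGCAATGTGGTAGTCCTAACTACCATGCACGTTC. The template strand is its reverse complement (complement ACAACGTTACACCATCAGGATTGATGGTACGTGCAAG, then reverse).

5'-GAACGTGCATGGTAGTTAGGACTACCACATTGCAACA-3'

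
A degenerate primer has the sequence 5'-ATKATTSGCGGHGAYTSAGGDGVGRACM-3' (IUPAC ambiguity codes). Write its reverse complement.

5'-KGTYCBCHCCTSARTCDCCGCSAATMAT-3'

Standard pairs A↔T, G↔C; ambiguity codes pair R↔Y, M↔K, S↔S, D↔H, V↔B. Complement (TAMTAASCGCCDCTRASTCCHCBCYTGK), then reverse for 5'→3'.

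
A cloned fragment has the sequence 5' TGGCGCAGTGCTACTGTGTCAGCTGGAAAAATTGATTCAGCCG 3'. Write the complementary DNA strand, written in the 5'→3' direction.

5'-CGGCTGAATCAATTTTTCCAGCTGACACAGTAGCACTGCGCCA-3'

The complement of TGGCGCAGTGCTACTGTGTCAGCTGGAAAAATTGATTCAGCCG is ACCGCGTCACGATGACACAGTCGACCTTTTTAACTAAGTCGGC (A↔T, G↔C). DNA strands are antiparallel, so the complementary strand runs 3'→5'; reversing gives the 5'→3' form.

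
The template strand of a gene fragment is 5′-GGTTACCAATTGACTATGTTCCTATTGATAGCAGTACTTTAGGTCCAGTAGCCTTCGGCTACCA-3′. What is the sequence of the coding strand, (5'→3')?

5'-TGGTAGCCGAAGGCTACTGGACCTAAAGTACTGCTATCAATAGGAACATAGTCAATTGGTAACC-3'

The coding strand is complementary and antiparallel to the template: take the complement (A↔T, G↔C) and reverse.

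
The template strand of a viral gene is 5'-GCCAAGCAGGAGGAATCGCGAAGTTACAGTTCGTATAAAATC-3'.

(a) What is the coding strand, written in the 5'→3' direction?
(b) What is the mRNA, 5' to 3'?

(a) 5'-GATTTTATACGAACTGTAACTTCGCGATTCCTCCTGCTTGGC-3'
(b) 5'-GAUUUUAUACGAACUGUAACUUCGCGAUUCCUCCUGCUUGGC-3'

(a) The coding strand is the reverse complement of the template: complement CGGTTCGTCCTCCTTAGCGCTTCAATGTCAAGCATATTTTAG, then reverse.
(b) mRNA has the coding-strand sequence with T→U.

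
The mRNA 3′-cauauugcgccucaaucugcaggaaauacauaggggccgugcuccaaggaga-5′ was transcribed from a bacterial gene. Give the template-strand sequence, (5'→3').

Written 5'→3' the mRNA is AGAGGAACCUCGUGCCGGGGAUACAUAAAGGACGUCUAACUCCGCGUUAUAC, so the coding DNA strand is AGAGGAACCTCGTGCCGGGGATACATAAAGGACGTCTAACTCCGCGTTATAC. The template is its reverse complement.

5′-GTATAACGCGGAGTTAGACGTCCTTTATGTATCCCCGGCACGAGGTTCCTCT-3′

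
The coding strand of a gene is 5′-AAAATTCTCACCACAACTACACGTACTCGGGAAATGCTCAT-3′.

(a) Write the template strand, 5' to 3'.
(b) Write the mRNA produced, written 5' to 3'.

(a) 5'-ATGAGCATTTCCCGAGTACGTGTAGTTGTGGTGAGAATTTT-3'
(b) 5'-AAAAUUCUCACCACAACUACACGUACUCGGGAAAUGCUCAU-3'

(a) The template strand is the reverse complement of the coding strand: complement TTTTAAGAGTGGTGTTGATGTGCATGAGCCCTTTACGAGTA, then reverse.
(b) mRNA matches the coding strand with T→U.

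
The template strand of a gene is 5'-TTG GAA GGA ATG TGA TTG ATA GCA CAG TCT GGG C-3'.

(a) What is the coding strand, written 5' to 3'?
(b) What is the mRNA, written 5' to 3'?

(a) The coding strand is the reverse complement of the template: complement AACCTTCCTTACACTAACTATCGTGTCAGACCCG, then reverse.
(b) mRNA has the coding-strand sequence with T→U.

(a) 5'-GCCCAGACTGTGCTATCAATCACATTCCTTCCAA-3'
(b) 5′-GCCCAGACUGUGCUAUCAAUCACAUUCCUUCCAA-3′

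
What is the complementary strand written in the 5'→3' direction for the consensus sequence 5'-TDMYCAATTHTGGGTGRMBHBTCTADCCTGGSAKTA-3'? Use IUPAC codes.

5'-TAMTSCCAGGHTAGAVDVKYCACCCADAATTGRKHA-3'

Standard pairs A↔T, G↔C; ambiguity codes pair R↔Y, M↔K, S↔S, B↔V, D↔H. Complement (AHKRGTTAADACCCACYKVDVAGATHGGACCSTMAT), then reverse for 5'→3'.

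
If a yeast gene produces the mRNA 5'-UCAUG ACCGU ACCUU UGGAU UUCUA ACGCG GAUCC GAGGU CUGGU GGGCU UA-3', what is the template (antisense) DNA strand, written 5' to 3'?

Replace U with T to get the coding DNA strand: TCATGACCGTACCTTTGGATTTCTAACGCGGATCCGAGGTCTGGTGGGCTTA. The template strand is its reverse complement (complement AGTACTGGCATGGAAACCTAAAGATTGCGCCTAGGCTCCAGACCACCCGAAT, then reverse).

5'-TAAGCCCACCAGACCTCGGATCCGCGTTAGAAATCCAAAGGTACGGTCATGA-3'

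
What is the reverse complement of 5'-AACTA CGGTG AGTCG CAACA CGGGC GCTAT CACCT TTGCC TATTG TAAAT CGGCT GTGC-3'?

Reading the sequence 3'→5' and pairing each base (A↔T, G↔C) gives the reverse complement directly.

5'-GCACAGCCGATTTACAATAGGCAAAGGTGATAGCGCCCGTGTTGCGACTCACCGTAGTT-3'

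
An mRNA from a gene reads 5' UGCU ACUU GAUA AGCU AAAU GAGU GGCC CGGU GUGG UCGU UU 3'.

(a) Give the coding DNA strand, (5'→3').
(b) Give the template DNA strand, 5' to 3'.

(a) 5'-TGCTACTTGATAAGCTAAATGAGTGGCCCGGTGTGGTCGTTT-3'
(b) 5'-AAACGACCACACCGGGCCACTCATTTAGCTTATCAAGTAGCA-3'

(a) The coding strand matches the mRNA with U→T.
(b) The template strand is the reverse complement of the coding strand.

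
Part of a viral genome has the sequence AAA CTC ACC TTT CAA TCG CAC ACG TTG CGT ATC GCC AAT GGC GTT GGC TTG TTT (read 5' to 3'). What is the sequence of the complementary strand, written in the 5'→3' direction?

5'-AAACAAGCCAACGCCATTGGCGATACGCAACGTGTGCGATTGAAAGGTGAGTTT-3'

Pairing A↔T and G↔C gives TTTGAGTGGAAAGTTAGCGTGTGCAACGCATAGCGGTTACCGCAACCGAACAAA, running 3'→5'. Reverse for the 5'→3' convention.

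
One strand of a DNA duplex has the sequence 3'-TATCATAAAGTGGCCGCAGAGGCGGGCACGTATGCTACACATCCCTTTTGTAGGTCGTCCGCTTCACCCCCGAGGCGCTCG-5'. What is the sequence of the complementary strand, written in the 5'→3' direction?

5′-ATAGTATTTCACCGGCGTCTCCGCCCGTGCATACGATGTGTAGGGAAAACATCCAGCAGGCGAAGTGGGGGCTCCGCGAGC-3′

The strand is given 3'→5', so its complement runs 5'→3' in the same left-to-right order: pair each base A↔T, G↔C.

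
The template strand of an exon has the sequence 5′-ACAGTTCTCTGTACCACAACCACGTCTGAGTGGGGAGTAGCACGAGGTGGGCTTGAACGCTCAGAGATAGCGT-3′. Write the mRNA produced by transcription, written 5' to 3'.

The mRNA has the sequence of the coding strand (reverse complement of the template) with T→U. Reverse complement of ACAGTTCTCTGTACCACAACCACGTCTGAGTGGGGAGTAGCACGAGGTGGGCTTGAACGCTCAGAGATAGCGT is ACGCTATCTCTGAGCGTTCAAGCCCACCTCGTGCTACTCCCCACTCAGACGTGGTTGTGGTACAGAGAACTGT; then T→U.

5'-ACGCUAUCUCUGAGCGUUCAAGCCCACCUCGUGCUACUCCCCACUCAGACGUGGUUGUGGUACAGAGAACUGU-3'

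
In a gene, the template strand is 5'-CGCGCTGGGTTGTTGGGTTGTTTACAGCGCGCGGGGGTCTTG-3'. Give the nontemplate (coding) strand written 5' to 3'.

The coding strand is complementary and antiparallel to the template: take the complement (A↔T, G↔C) and reverse.

5'-CAAGACCCCCGCGCGCTGTAAACAACCCAACAACCCAGCGCG-3'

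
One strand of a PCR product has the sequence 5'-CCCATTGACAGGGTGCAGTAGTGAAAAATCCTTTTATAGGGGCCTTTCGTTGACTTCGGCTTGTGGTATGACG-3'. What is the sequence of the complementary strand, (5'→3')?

5′-CGTCATACCACAAGCCGAAGTCAACGAAAGGCCCCTATAAAAGGATTTTTCACTACTGCACCCTGTCAATGGG-3′

Pairing A↔T and G↔C gives GGGTAACTGTCCCACGTCATCACTTTTTAGGAAAATATCCCCGGAAAGCAACTGAAGCCGAACACCATACTGC, running 3'→5'. Reverse for the 5'→3' convention.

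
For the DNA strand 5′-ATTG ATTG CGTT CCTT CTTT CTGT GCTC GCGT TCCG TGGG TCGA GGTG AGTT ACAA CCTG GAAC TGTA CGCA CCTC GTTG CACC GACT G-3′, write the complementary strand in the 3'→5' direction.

3'-TAACTAACGCAAGGAAGAAAGACACGAGCGCAAGGCACCCAGCTCCACTCAATGTTGGACCTTGACATGCGTGGAGCAACGTGGCTGAC-5'

Base-pairing A↔T, G↔C gives the complement. The complementary strand is antiparallel, so paired with a 5'→3' strand it runs 3'→5'.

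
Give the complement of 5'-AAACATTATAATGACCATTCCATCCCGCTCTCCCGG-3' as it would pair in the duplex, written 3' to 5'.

3′-TTTGTAATATTACTGGTAAGGTAGGGCGAGAGGGCC-5′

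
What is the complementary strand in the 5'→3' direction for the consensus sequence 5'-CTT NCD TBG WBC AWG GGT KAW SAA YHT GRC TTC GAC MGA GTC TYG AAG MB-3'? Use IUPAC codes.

Standard pairs A↔T, G↔C; ambiguity codes pair R↔Y, M↔K, W↔W, S↔S, B↔V, D↔H, N↔N. Complement (GAANGHAVCWVGTWCCCAMTWSTTRDACYGAAGCTGKCTCAGARCTTCKV), then reverse for 5'→3'.

5'-VKCTTCRAGACTCKGTCGAAGYCADRTTSWTMACCCWTGVWCVAHGNAAG-3'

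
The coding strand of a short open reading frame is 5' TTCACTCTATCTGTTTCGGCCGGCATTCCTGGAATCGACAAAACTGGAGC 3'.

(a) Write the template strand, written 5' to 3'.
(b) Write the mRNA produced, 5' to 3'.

(a) 5'-GCTCCAGTTTTGTCGATTCCAGGAATGCCGGCCGAAACAGATAGAGTGAA-3'
(b) 5′-UUCACUCUAUCUGUUUCGGCCGGCAUUCCUGGAAUCGACAAAACUGGAGC-3′

(a) The template strand is the reverse complement of the coding strand: complement AAGTGAGATAGACAAAGCCGGCCGTAAGGACCTTAGCTGTTTTGACCTCG, then reverse.
(b) mRNA matches the coding strand with T→U.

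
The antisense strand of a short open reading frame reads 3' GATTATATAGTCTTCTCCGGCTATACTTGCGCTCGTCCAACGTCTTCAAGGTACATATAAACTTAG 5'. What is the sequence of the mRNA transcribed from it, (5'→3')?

Reading the template 3'→5' as shown, RNA polymerase pairs each base (A→U, T→A, G↔C) to build mRNA 5'→3' directly.

5'-CUAAUAUAUCAGAAGAGGCCGAUAUGAACGCGAGCAGGUUGCAGAAGUUCCAUGUAUAUUUGAAUC-3'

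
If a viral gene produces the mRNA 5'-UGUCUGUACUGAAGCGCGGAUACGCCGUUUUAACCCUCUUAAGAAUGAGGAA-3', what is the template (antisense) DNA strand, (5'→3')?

5'-TTCCTCATTCTTAAGAGGGTTAAAACGGCGTATCCGCGCTTCAGTACAGACA-3'

Replace U with T to get the coding DNA strand: TGTCTGTACTGAAGCGCGGATACGCCGTTTTAACCCTCTTAAGAATGAGGAA. The template strand is its reverse complement (complement ACAGACATGACTTCGCGCCTATGCGGCAAAATTGGGAGAATTCTTACTCCTT, then reverse).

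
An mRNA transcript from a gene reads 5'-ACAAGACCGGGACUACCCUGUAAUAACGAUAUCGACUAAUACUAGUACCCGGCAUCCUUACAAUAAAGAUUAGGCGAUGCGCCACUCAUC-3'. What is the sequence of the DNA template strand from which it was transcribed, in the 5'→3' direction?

Replace U with T to get the coding DNA strand: ACAAGACCGGGACTACCCTGTAATAACGATATCGACTAATACTAGTACCCGGCATCCTTACAATAAAGATTAGGCGATGCGCCACTCATC. The template strand is its reverse complement (complement TGTTCTGGCCCTGATGGGACATTATTGCTATAGCTGATTATGATCATGGGCCGTAGGAATGTTATTTCTAATCCGCTACGCGGTGAGTAG, then reverse).

5'-GATGAGTGGCGCATCGCCTAATCTTTATTGTAAGGATGCCGGGTACTAGTATTAGTCGATATCGTTATTACAGGGTAGTCCCGGTCTTGT-3'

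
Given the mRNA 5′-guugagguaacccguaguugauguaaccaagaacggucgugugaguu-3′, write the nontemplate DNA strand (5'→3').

5'-GTTGAGGTAACCCGTAGTTGATGTAACCAAGAACGGTCGTGTGAGTT-3'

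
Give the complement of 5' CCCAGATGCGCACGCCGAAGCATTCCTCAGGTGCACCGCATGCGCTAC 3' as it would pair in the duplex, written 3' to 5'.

3'-GGGTCTACGCGTGCGGCTTCGTAAGGAGTCCACGTGGCGTACGCGATG-5'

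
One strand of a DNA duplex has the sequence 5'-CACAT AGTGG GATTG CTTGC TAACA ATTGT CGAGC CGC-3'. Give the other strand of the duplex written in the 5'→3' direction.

5'-GCGGCTCGACAATTGTTAGCAAGCAATCCCACTATGTG-3'

The complement of CACATAGTGGGATTGCTTGCTAACAATTGTCGAGCCGC is GTGTATCACCCTAACGAACGATTGTTAACAGCTCGGCG (A↔T, G↔C). DNA strands are antiparallel, so the complementary strand runs 3'→5'; reversing gives the 5'→3' form.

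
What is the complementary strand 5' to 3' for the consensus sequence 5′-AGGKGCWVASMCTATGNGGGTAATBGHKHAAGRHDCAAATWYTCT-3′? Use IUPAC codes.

Standard pairs A↔T, G↔C; ambiguity codes pair R↔Y, M↔K, W↔W, S↔S, B↔V, D↔H, N↔N. Complement (TCCMCGWBTSKGATACNCCCATTAVCDMDTTCYDHGTTTAWRAGA), then reverse for 5'→3'.

5'-AGARWATTTGHDYCTTDMDCVATTACCCNCATAGKSTBWGCMCCT-3'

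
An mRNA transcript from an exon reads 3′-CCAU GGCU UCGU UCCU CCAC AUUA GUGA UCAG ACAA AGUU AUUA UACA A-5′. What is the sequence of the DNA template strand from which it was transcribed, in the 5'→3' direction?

5′-GGTACCGAAGCAAGGAGGTGTAATCACTAGTCTGTTTCAATAATATGTT-3′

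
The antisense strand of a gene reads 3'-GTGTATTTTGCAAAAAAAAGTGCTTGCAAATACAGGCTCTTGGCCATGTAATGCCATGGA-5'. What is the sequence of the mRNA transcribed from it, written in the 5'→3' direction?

5'-CACAUAAAACGUUUUUUUUCACGAACGUUUAUGUCCGAGAACCGGUACAUUACGGUACCU-3'

Reading the template 3'→5' as shown, RNA polymerase pairs each base (A→U, T→A, G↔C) to build mRNA 5'→3' directly.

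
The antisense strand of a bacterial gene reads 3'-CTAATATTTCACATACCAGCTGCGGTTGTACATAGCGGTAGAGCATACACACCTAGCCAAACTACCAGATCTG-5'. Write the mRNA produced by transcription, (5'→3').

5'-GAUUAUAAAGUGUAUGGUCGACGCCAACAUGUAUCGCCAUCUCGUAUGUGUGGAUCGGUUUGAUGGUCUAGAC-3'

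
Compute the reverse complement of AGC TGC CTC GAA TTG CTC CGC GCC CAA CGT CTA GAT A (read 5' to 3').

5'-TATCTAGACGTTGGGCGCGGAGCAATTCGAGGCAGCT-3'

Reading the sequence 3'→5' and pairing each base (A↔T, G↔C) gives the reverse complement directly.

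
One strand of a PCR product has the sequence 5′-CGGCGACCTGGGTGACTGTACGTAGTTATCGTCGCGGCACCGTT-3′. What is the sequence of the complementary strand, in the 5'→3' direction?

Pairing A↔T and G↔C gives GCCGCTGGACCCACTGACATGCATCAATAGCAGCGCCGTGGCAA, running 3'→5'. Reverse for the 5'→3' convention.

5'-AACGGTGCCGCGACGATAACTACGTACAGTCACCCAGGTCGCCG-3'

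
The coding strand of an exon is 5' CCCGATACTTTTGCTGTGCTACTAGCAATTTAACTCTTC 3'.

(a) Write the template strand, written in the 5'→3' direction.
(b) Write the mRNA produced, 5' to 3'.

(a) 5'-GAAGAGTTAAATTGCTAGTAGCACAGCAAAAGTATCGGG-3'
(b) 5'-CCCGAUACUUUUGCUGUGCUACUAGCAAUUUAACUCUUC-3'

(a) The template strand is the reverse complement of the coding strand: complement GGGCTATGAAAACGACACGATGATCGTTAAATTGAGAAG, then reverse.
(b) mRNA matches the coding strand with T→U.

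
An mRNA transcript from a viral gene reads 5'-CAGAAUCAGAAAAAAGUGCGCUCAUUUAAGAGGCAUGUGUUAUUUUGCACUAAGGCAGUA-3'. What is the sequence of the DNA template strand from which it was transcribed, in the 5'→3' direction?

Replace U with T to get the coding DNA strand: CAGAATCAGAAAAAAGTGCGCTCATTTAAGAGGCATGTGTTATTTTGCACTAAGGCAGTA. The template strand is its reverse complement (complement GTCTTAGTCTTTTTTCACGCGAGTAAATTCTCCGTACACAATAAAACGTGATTCCGTCAT, then reverse).

5'-TACTGCCTTAGTGCAAAATAACACATGCCTCTTAAATGAGCGCACTTTTTTCTGATTCTG-3'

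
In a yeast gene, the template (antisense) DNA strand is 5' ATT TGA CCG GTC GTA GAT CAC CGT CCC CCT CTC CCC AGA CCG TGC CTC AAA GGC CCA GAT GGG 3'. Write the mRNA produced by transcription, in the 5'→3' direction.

5'-CCCAUCUGGGCCUUUGAGGCACGGUCUGGGGAGAGGGGGACGGUGAUCUACGACCGGUCAAAU-3'

RNA polymerase reads the template 3'→5' and synthesizes mRNA 5'→3' by base-pairing (A→U, T→A, G↔C). The complement of the template is TAAACTGGCCAGCATCTAGTGGCAGGGGGAGAGGGGTCTGGCACGGAGTTTCCGGGTCTACCC; antiparallel, so 5'→3' the coding strand is CCCATCTGGGCCTTTGAGGCACGGTCTGGGGAGAGGGGGACGGTGATCTACGACCGGTCAAAT. Replace T with U for the mRNA.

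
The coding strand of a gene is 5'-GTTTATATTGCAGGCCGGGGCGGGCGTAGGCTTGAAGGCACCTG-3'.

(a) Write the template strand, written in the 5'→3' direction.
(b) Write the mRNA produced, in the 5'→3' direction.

(a) 5'-CAGGTGCCTTCAAGCCTACGCCCGCCCCGGCCTGCAATATAAAC-3'
(b) 5'-GUUUAUAUUGCAGGCCGGGGCGGGCGUAGGCUUGAAGGCACCUG-3'

(a) The template strand is the reverse complement of the coding strand: complement CAAATATAACGTCCGGCCCCGCCCGCATCCGAACTTCCGTGGAC, then reverse.
(b) mRNA matches the coding strand with T→U.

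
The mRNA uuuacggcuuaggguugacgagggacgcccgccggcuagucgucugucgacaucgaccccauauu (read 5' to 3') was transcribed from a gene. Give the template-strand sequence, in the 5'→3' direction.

5'-AATATGGGGTCGATGTCGACAGACGACTAGCCGGCGGGCGTCCCTCGTCAACCCTAAGCCGTAAA-3'

Replace U with T to get the coding DNA strand: TTTACGGCTTAGGGTTGACGAGGGACGCCCGCCGGCTAGTCGTCTGTCGACATCGACCCCATATT. The template strand is its reverse complement (complement AAATGCCGAATCCCAACTGCTCCCTGCGGGCGGCCGATCAGCAGACAGCTGTAGCTGGGGTATAA, then reverse).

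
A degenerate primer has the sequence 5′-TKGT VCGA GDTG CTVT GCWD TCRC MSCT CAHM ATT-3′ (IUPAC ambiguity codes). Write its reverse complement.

Standard pairs A↔T, G↔C; ambiguity codes pair R↔Y, M↔K, W↔W, S↔S, D↔H, V↔B. Complement (AMCABGCTCHACGABACGWHAGYGKSGAGTDKTAA), then reverse for 5'→3'.

5′-AATKDTGAGSKGYGAHWGCABAGCAHCTCGBACMA-3′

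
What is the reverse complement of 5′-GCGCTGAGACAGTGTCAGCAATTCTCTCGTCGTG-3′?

5′-CACGACGAGAGAATTGCTGACACTGTCTCAGCGC-3′

Reading the sequence 3'→5' and pairing each base (A↔T, G↔C) gives the reverse complement directly.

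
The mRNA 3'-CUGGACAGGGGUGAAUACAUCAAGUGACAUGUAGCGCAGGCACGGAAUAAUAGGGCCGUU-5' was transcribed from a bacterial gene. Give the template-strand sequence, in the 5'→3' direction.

Written 5'→3' the mRNA is UUGCCGGGAUAAUAAGGCACGGACGCGAUGUACAGUGAACUACAUAAGUGGGGACAGGUC, so the coding DNA strand is TTGCCGGGATAATAAGGCACGGACGCGATGTACAGTGAACTACATAAGTGGGGACAGGTC. The template is its reverse complement.

5'-GACCTGTCCCCACTTATGTAGTTCACTGTACATCGCGTCCGTGCCTTATTATCCCGGCAA-3'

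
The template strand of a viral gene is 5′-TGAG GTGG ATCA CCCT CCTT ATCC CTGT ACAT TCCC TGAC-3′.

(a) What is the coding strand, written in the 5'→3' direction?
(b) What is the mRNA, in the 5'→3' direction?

(a) The coding strand is the reverse complement of the template: complement ACTCCACCTAGTGGGAGGAATAGGGACATGTAAGGGACTG, then reverse.
(b) mRNA has the coding-strand sequence with T→U.

(a) 5'-GTCAGGGAATGTACAGGGATAAGGAGGGTGATCCACCTCA-3'
(b) 5'-GUCAGGGAAUGUACAGGGAUAAGGAGGGUGAUCCACCUCA-3'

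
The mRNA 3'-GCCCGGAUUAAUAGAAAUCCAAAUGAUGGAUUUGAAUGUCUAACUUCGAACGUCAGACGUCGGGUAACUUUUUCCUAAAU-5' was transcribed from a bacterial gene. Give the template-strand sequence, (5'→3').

Written 5'→3' the mRNA is UAAAUCCUUUUUCAAUGGGCUGCAGACUGCAAGCUUCAAUCUGUAAGUUUAGGUAGUAAACCUAAAGAUAAUUAGGCCCG, so the coding DNA strand is TAAATCCTTTTTCAATGGGCTGCAGACTGCAAGCTTCAATCTGTAAGTTTAGGTAGTAAACCTAAAGATAATTAGGCCCG. The template is its reverse complement.

5'-CGGGCCTAATTATCTTTAGGTTTACTACCTAAACTTACAGATTGAAGCTTGCAGTCTGCAGCCCATTGAAAAAGGATTTA-3'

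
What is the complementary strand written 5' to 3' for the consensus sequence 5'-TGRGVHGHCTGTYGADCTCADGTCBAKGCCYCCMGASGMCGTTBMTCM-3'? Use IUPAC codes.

5'-KGAKVAACGKCSTCKGGRGGCMTVGACHTGAGHTCRACAGDCDBCYCA-3'

Standard pairs A↔T, G↔C; ambiguity codes pair R↔Y, M↔K, S↔S, B↔V, D↔H. Complement (ACYCBDCDGACARCTHGAGTHCAGVTMCGGRGGKCTSCKGCAAVKAGK), then reverse for 5'→3'.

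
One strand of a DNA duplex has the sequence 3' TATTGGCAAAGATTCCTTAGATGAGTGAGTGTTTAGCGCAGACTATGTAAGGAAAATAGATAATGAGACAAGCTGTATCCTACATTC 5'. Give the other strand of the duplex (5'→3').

5'-ATAACCGTTTCTAAGGAATCTACTCACTCACAAATCGCGTCTGATACATTCCTTTTATCTATTACTCTGTTCGACATAGGATGTAAG-3'

The strand is given 3'→5', so its complement runs 5'→3' in the same left-to-right order: pair each base A↔T, G↔C.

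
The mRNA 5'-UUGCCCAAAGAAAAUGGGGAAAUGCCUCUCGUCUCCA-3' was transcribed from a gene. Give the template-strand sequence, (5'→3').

5'-TGGAGACGAGAGGCATTTCCCCATTTTCTTTGGGCAA-3'

Replace U with T to get the coding DNA strand: TTGCCCAAAGAAAATGGGGAAATGCCTCTCGTCTCCA. The template strand is its reverse complement (complement AACGGGTTTCTTTTACCCCTTTACGGAGAGCAGAGGT, then reverse).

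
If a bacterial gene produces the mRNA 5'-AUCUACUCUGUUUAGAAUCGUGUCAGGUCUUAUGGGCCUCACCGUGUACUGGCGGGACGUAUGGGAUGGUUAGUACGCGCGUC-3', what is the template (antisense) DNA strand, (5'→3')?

5′-GACGCGCGTACTAACCATCCCATACGTCCCGCCAGTACACGGTGAGGCCCATAAGACCTGACACGATTCTAAACAGAGTAGAT-3′

Replace U with T to get the coding DNA strand: ATCTACTCTGTTTAGAATCGTGTCAGGTCTTATGGGCCTCACCGTGTACTGGCGGGACGTATGGGATGGTTAGTACGCGCGTC. The template strand is its reverse complement (complement TAGATGAGACAAATCTTAGCACAGTCCAGAATACCCGGAGTGGCACATGACCGCCCTGCATACCCTACCAATCATGCGCGCAG, then reverse).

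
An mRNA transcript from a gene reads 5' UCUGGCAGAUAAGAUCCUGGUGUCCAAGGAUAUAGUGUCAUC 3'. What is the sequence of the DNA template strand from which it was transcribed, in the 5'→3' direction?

5'-GATGACACTATATCCTTGGACACCAGGATCTTATCTGCCAGA-3'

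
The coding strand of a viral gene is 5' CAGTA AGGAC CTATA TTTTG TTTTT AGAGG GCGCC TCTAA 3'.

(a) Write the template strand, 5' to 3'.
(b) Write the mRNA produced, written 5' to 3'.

(a) 5'-TTAGAGGCGCCCTCTAAAAACAAAATATAGGTCCTTACTG-3'
(b) 5'-CAGUAAGGACCUAUAUUUUGUUUUUAGAGGGCGCCUCUAA-3'

(a) The template strand is the reverse complement of the coding strand: complement GTCATTCCTGGATATAAAACAAAAATCTCCCGCGGAGATT, then reverse.
(b) mRNA matches the coding strand with T→U.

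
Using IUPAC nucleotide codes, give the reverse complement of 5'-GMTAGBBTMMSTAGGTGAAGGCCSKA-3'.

5'-TMSGGCCTTCACCTASKKAVVCTAKC-3'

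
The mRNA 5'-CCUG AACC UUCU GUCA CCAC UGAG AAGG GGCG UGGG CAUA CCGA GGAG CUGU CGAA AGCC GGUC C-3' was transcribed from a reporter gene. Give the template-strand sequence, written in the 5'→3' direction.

5'-GGACCGGCTTTCGACAGCTCCTCGGTATGCCCACGCCCCTTCTCAGTGGTGACAGAAGGTTCAGG-3'

Replace U with T to get the coding DNA strand: CCTGAACCTTCTGTCACCACTGAGAAGGGGCGTGGGCATACCGAGGAGCTGTCGAAAGCCGGTCC. The template strand is its reverse complement (complement GGACTTGGAAGACAGTGGTGACTCTTCCCCGCACCCGTATGGCTCCTCGACAGCTTTCGGCCAGG, then reverse).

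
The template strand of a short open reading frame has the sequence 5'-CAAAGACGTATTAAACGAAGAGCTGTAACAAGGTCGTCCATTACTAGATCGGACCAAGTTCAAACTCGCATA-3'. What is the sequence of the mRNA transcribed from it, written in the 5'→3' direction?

5′-UAUGCGAGUUUGAACUUGGUCCGAUCUAGUAAUGGACGACCUUGUUACAGCUCUUCGUUUAAUACGUCUUUG-3′

The mRNA has the sequence of the coding strand (reverse complement of the template) with T→U. Reverse complement of CAAAGACGTATTAAACGAAGAGCTGTAACAAGGTCGTCCATTACTAGATCGGACCAAGTTCAAACTCGCATA is TATGCGAGTTTGAACTTGGTCCGATCTAGTAATGGACGACCTTGTTACAGCTCTTCGTTTAATACGTCTTTG; then T→U.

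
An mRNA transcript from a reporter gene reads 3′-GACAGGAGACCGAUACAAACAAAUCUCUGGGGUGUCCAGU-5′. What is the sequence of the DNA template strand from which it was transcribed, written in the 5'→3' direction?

5'-CTGTCCTCTGGCTATGTTTGTTTAGAGACCCCACAGGTCA-3'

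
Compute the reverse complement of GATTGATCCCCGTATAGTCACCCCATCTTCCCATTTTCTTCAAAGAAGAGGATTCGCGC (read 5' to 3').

5'-GCGCGAATCCTCTTCTTTGAAGAAAATGGGAAGATGGGGTGACTATACGGGGATCAATC-3'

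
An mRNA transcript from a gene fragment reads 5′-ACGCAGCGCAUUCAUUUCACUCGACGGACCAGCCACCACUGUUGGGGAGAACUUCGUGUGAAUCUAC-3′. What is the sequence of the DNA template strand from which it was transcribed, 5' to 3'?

5'-GTAGATTCACACGAAGTTCTCCCCAACAGTGGTGGCTGGTCCGTCGAGTGAAATGAATGCGCTGCGT-3'

Replace U with T to get the coding DNA strand: ACGCAGCGCATTCATTTCACTCGACGGACCAGCCACCACTGTTGGGGAGAACTTCGTGTGAATCTAC. The template strand is its reverse complement (complement TGCGTCGCGTAAGTAAAGTGAGCTGCCTGGTCGGTGGTGACAACCCCTCTTGAAGCACACTTAGATG, then reverse).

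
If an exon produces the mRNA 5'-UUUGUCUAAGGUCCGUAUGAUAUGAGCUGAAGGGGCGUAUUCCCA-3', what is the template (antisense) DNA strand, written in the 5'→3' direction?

5′-TGGGAATACGCCCCTTCAGCTCATATCATACGGACCTTAGACAAA-3′

Replace U with T to get the coding DNA strand: TTTGTCTAAGGTCCGTATGATATGAGCTGAAGGGGCGTATTCCCA. The template strand is its reverse complement (complement AAACAGATTCCAGGCATACTATACTCGACTTCCCCGCATAAGGGT, then reverse).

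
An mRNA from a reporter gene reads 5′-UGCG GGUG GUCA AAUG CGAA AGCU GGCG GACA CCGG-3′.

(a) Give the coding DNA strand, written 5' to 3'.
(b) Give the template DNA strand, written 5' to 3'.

(a) 5'-TGCGGGTGGTCAAATGCGAAAGCTGGCGGACACCGG-3'
(b) 5'-CCGGTGTCCGCCAGCTTTCGCATTTGACCACCCGCA-3'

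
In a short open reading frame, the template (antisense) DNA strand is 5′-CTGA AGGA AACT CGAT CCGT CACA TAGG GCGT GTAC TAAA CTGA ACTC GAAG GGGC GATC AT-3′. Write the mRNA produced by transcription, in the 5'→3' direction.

RNA polymerase reads the template 3'→5' and synthesizes mRNA 5'→3' by base-pairing (A→U, T→A, G↔C). The complement of the template is GACTTCCTTTGAGCTAGGCAGTGTATCCCGCACATGATTTGACTTGAGCTTCCCCGCTAGTA; antiparallel, so 5'→3' the coding strand is ATGATCGCCCCTTCGAGTTCAGTTTAGTACACGCCCTATGTGACGGATCGAGTTTCCTTCAG. Replace T with U for the mRNA.

5'-AUGAUCGCCCCUUCGAGUUCAGUUUAGUACACGCCCUAUGUGACGGAUCGAGUUUCCUUCAG-3'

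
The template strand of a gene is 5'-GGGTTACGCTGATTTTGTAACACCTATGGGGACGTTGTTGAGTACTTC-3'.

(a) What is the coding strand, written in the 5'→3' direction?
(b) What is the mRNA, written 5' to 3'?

(a) 5'-GAAGTACTCAACAACGTCCCCATAGGTGTTACAAAATCAGCGTAACCC-3'
(b) 5'-GAAGUACUCAACAACGUCCCCAUAGGUGUUACAAAAUCAGCGUAACCC-3'

(a) The coding strand is the reverse complement of the template: complement CCCAATGCGACTAAAACATTGTGGATACCCCTGCAACAACTCATGAAG, then reverse.
(b) mRNA has the coding-strand sequence with T→U.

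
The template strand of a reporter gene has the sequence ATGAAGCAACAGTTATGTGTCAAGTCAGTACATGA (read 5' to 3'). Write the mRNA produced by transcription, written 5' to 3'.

5'-UCAUGUACUGACUUGACACAUAACUGUUGCUUCAU-3'

The mRNA has the sequence of the coding strand (reverse complement of the template) with T→U. Reverse complement of ATGAAGCAACAGTTATGTGTCAAGTCAGTACATGA is TCATGTACTGACTTGACACATAACTGTTGCTTCAT; then T→U.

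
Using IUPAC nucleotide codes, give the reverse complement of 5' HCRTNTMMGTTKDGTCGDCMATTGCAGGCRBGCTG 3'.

5′-CAGCVYGCCTGCAATKGHCGACHMAACKKANAYGD-3′

Standard pairs A↔T, G↔C; ambiguity codes pair R↔Y, M↔K, B↔V, D↔H, N↔N. Complement (DGYANAKKCAAMHCAGCHGKTAACGTCCGYVCGAC), then reverse for 5'→3'.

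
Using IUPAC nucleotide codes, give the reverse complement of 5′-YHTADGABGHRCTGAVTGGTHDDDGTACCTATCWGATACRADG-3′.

5′-CHTYGTATCWGATAGGTACHHHDACCABTCAGYDCVTCHTADR-3′

Standard pairs A↔T, G↔C; ambiguity codes pair R↔Y, W↔W, B↔V, D↔H. Complement (RDATHCTVCDYGACTBACCADHHHCATGGATAGWCTATGYTHC), then reverse for 5'→3'.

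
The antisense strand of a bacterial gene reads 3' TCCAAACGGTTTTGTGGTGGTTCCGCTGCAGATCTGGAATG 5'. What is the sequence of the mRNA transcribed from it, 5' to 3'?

5′-AGGUUUGCCAAAACACCACCAAGGCGACGUCUAGACCUUAC-3′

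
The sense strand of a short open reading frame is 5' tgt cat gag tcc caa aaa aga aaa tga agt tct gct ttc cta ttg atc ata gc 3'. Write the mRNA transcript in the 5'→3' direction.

5'-UGUCAUGAGUCCCAAAAAAGAAAAUGAAGUUCUGCUUUCCUAUUGAUCAUAGC-3'

mRNA has the coding-strand sequence with U in place of T.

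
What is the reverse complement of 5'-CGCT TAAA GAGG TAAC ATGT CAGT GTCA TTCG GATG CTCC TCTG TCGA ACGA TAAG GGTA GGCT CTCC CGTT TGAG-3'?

5'-CTCAAACGGGAGAGCCTACCCTTATCGTTCGACAGAGGAGCATCCGAATGACACTGACATGTTACCTCTTTAAGCG-3'

Complement each base (A↔T, G↔C): GCGAATTTCTCCATTGTACAGTCACAGTAAGCCTACGAGGAGACAGCTTGCTATTCCCATCCGAGAGGGCAAACTC. Then reverse.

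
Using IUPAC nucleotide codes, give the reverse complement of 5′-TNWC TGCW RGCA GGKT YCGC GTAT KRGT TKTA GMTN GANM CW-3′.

Standard pairs A↔T, G↔C; ambiguity codes pair R↔Y, M↔K, W↔W, N↔N. Complement (ANWGACGWYCGTCCMARGCGCATAMYCAAMATCKANCTNKGW), then reverse for 5'→3'.

5'-WGKNTCNAKCTAMAACYMATACGCGRAMCCTGCYWGCAGWNA-3'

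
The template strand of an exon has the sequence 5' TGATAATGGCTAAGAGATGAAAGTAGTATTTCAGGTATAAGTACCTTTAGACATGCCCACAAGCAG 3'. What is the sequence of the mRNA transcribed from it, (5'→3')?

5'-CUGCUUGUGGGCAUGUCUAAAGGUACUUAUACCUGAAAUACUACUUUCAUCUCUUAGCCAUUAUCA-3'

The mRNA has the sequence of the coding strand (reverse complement of the template) with T→U. Reverse complement of TGATAATGGCTAAGAGATGAAAGTAGTATTTCAGGTATAAGTACCTTTAGACATGCCCACAAGCAG is CTGCTTGTGGGCATGTCTAAAGGTACTTATACCTGAAATACTACTTTCATCTCTTAGCCATTATCA; then T→U.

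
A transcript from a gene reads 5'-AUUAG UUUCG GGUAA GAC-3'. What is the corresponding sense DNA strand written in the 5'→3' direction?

5'-ATTAGTTTCGGGTAAGAC-3'

The coding DNA strand has the same 5'→3' sequence as the mRNA with U replaced by T.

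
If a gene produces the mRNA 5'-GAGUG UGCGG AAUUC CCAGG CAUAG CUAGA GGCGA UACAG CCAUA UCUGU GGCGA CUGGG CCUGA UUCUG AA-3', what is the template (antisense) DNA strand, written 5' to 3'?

5'-TTCAGAATCAGGCCCAGTCGCCACAGATATGGCTGTATCGCCTCTAGCTATGCCTGGGAATTCCGCACACTC-3'

Replace U with T to get the coding DNA strand: GAGTGTGCGGAATTCCCAGGCATAGCTAGAGGCGATACAGCCATATCTGTGGCGACTGGGCCTGATTCTGAA. The template strand is its reverse complement (complement CTCACACGCCTTAAGGGTCCGTATCGATCTCCGCTATGTCGGTATAGACACCGCTGACCCGGACTAAGACTT, then reverse).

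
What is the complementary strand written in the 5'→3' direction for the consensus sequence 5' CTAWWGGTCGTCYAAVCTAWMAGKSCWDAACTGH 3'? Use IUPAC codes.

Standard pairs A↔T, G↔C; ambiguity codes pair Y↔R, M↔K, W↔W, S↔S, D↔H, V↔B. Complement (GATWWCCAGCAGRTTBGATWKTCMSGWHTTGACD), then reverse for 5'→3'.

5'-DCAGTTHWGSMCTKWTAGBTTRGACGACCWWTAG-3'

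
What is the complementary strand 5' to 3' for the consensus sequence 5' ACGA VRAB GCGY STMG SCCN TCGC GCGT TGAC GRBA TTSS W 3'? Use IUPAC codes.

Standard pairs A↔T, G↔C; ambiguity codes pair R↔Y, M↔K, W↔W, S↔S, B↔V, N↔N. Complement (TGCTBYTVCGCRSAKCSGGNAGCGCGCAACTGCYVTAASSW), then reverse for 5'→3'.

5'-WSSAATVYCGTCAACGCGCGANGGSCKASRCGCVTYBTCGT-3'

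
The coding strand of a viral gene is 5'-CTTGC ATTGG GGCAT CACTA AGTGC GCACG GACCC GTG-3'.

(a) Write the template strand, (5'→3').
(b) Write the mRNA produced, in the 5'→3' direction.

(a) 5′-CACGGGTCCGTGCGCACTTAGTGATGCCCCAATGCAAG-3′
(b) 5'-CUUGCAUUGGGGCAUCACUAAGUGCGCACGGACCCGUG-3'

(a) The template strand is the reverse complement of the coding strand: complement GAACGTAACCCCGTAGTGATTCACGCGTGCCTGGGCAC, then reverse.
(b) mRNA matches the coding strand with T→U.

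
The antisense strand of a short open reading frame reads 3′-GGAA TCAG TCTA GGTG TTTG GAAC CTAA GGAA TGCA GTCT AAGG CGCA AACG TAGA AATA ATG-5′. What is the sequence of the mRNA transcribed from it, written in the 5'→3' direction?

Reading the template 3'→5' as shown, RNA polymerase pairs each base (A→U, T→A, G↔C) to build mRNA 5'→3' directly.

5'-CCUUAGUCAGAUCCACAAACCUUGGAUUCCUUACGUCAGAUUCCGCGUUUGCAUCUUUAUUAC-3'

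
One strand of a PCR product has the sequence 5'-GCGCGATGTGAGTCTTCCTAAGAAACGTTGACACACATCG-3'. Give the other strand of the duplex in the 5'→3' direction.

5′-CGATGTGTGTCAACGTTTCTTAGGAAGACTCACATCGCGC-3′

The complement of GCGCGATGTGAGTCTTCCTAAGAAACGTTGACACACATCG is CGCGCTACACTCAGAAGGATTCTTTGCAACTGTGTGTAGC (A↔T, G↔C). DNA strands are antiparallel, so the complementary strand runs 3'→5'; reversing gives the 5'→3' form.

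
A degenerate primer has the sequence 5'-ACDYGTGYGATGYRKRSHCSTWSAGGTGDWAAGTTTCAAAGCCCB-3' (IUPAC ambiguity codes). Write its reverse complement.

5′-VGGGCTTTGAAACTTWHCACCTSWASGDSYMYRCATCRCACRHGT-3′

Standard pairs A↔T, G↔C; ambiguity codes pair R↔Y, K↔M, W↔W, S↔S, B↔V, D↔H. Complement (TGHRCACRCTACRYMYSDGSAWSTCCACHWTTCAAAGTTTCGGGV), then reverse for 5'→3'.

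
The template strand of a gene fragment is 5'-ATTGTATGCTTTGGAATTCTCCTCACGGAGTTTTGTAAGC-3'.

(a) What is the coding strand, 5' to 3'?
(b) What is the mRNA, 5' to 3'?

(a) The coding strand is the reverse complement of the template: complement TAACATACGAAACCTTAAGAGGAGTGCCTCAAAACATTCG, then reverse.
(b) mRNA has the coding-strand sequence with T→U.

(a) 5'-GCTTACAAAACTCCGTGAGGAGAATTCCAAAGCATACAAT-3'
(b) 5'-GCUUACAAAACUCCGUGAGGAGAAUUCCAAAGCAUACAAU-3'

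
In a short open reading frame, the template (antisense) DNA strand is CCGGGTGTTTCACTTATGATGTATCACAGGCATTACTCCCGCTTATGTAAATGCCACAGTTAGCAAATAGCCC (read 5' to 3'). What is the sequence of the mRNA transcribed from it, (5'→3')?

The mRNA has the sequence of the coding strand (reverse complement of the template) with T→U. Reverse complement of CCGGGTGTTTCACTTATGATGTATCACAGGCATTACTCCCGCTTATGTAAATGCCACAGTTAGCAAATAGCCC is GGGCTATTTGCTAACTGTGGCATTTACATAAGCGGGAGTAATGCCTGTGATACATCATAAGTGAAACACCCGG; then T→U.

5'-GGGCUAUUUGCUAACUGUGGCAUUUACAUAAGCGGGAGUAAUGCCUGUGAUACAUCAUAAGUGAAACACCCGG-3'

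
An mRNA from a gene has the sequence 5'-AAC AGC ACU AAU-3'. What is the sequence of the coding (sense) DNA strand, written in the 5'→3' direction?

5′-AACAGCACTAAT-3′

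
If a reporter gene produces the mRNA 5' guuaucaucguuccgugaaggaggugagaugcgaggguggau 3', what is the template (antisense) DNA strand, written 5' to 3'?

Replace U with T to get the coding DNA strand: GTTATCATCGTTCCGTGAAGGAGGTGAGATGCGAGGGTGGAT. The template strand is its reverse complement (complement CAATAGTAGCAAGGCACTTCCTCCACTCTACGCTCCCACCTA, then reverse).

5'-ATCCACCCTCGCATCTCACCTCCTTCACGGAACGATGATAAC-3'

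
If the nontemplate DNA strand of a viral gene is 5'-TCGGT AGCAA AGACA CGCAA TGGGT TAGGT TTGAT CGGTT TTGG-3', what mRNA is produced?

The mRNA is synthesized from the template strand, so it matches the coding strand with T replaced by U.

5'-UCGGUAGCAAAGACACGCAAUGGGUUAGGUUUGAUCGGUUUUGG-3'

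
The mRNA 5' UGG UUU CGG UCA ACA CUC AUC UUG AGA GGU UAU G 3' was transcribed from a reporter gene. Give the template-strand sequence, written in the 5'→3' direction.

5'-CATAACCTCTCAAGATGAGTGTTGACCGAAACCA-3'

Replace U with T to get the coding DNA strand: TGGTTTCGGTCAACACTCATCTTGAGAGGTTATG. The template strand is its reverse complement (complement ACCAAAGCCAGTTGTGAGTAGAACTCTCCAATAC, then reverse).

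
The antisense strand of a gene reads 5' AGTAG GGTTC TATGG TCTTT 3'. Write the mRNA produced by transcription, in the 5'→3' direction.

The mRNA has the sequence of the coding strand (reverse complement of the template) with T→U. Reverse complement of AGTAGGGTTCTATGGTCTTT is AAAGACCATAGAACCCTACT; then T→U.

5'-AAAGACCAUAGAACCCUACU-3'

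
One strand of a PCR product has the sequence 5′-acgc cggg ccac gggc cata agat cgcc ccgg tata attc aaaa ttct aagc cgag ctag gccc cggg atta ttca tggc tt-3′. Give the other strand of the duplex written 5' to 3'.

Pairing A↔T and G↔C gives TGCGGCCCGGTGCCCGGTATTCTAGCGGGGCCATATTAAGTTTTAAGATTCGGCTCGATCCGGGGCCCTAATAAGTACCGAA, running 3'→5'. Reverse for the 5'→3' convention.

5′-AAGCCATGAATAATCCCGGGGCCTAGCTCGGCTTAGAATTTTGAATTATACCGGGGCGATCTTATGGCCCGTGGCCCGGCGT-3′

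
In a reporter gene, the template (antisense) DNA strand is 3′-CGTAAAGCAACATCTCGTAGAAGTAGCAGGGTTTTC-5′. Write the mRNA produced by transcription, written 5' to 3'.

Reading the template 3'→5' as shown, RNA polymerase pairs each base (A→U, T→A, G↔C) to build mRNA 5'→3' directly.

5'-GCAUUUCGUUGUAGAGCAUCUUCAUCGUCCCAAAAG-3'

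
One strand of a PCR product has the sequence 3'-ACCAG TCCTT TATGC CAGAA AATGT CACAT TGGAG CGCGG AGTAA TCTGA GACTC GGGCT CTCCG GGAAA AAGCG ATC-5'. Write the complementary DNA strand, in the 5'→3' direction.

5′-TGGTCAGGAAATACGGTCTTTTACAGTGTAACCTCGCGCCTCATTAGACTCTGAGCCCGAGAGGCCCTTTTTCGCTAG-3′

The strand is given 3'→5', so its complement runs 5'→3' in the same left-to-right order: pair each base A↔T, G↔C.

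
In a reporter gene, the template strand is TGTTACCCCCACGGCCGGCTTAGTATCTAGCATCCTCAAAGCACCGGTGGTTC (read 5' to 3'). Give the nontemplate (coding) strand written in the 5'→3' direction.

5'-GAACCACCGGTGCTTTGAGGATGCTAGATACTAAGCCGGCCGTGGGGGTAACA-3'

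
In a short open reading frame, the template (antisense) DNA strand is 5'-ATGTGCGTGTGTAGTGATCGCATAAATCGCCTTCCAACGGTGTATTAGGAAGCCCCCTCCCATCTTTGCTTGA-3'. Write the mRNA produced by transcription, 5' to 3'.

The mRNA has the sequence of the coding strand (reverse complement of the template) with T→U. Reverse complement of ATGTGCGTGTGTAGTGATCGCATAAATCGCCTTCCAACGGTGTATTAGGAAGCCCCCTCCCATCTTTGCTTGA is TCAAGCAAAGATGGGAGGGGGCTTCCTAATACACCGTTGGAAGGCGATTTATGCGATCACTACACACGCACAT; then T→U.

5'-UCAAGCAAAGAUGGGAGGGGGCUUCCUAAUACACCGUUGGAAGGCGAUUUAUGCGAUCACUACACACGCACAU-3'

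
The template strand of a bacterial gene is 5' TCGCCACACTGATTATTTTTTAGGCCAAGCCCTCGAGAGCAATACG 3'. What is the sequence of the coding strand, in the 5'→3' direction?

5'-CGTATTGCTCTCGAGGGCTTGGCCTAAAAAATAATCAGTGTGGCGA-3'

The coding strand is complementary and antiparallel to the template: take the complement (A↔T, G↔C) and reverse.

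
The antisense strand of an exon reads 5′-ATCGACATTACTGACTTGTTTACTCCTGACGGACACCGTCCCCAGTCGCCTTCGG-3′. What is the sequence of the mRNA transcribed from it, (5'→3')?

The mRNA has the sequence of the coding strand (reverse complement of the template) with T→U. Reverse complement of ATCGACATTACTGACTTGTTTACTCCTGACGGACACCGTCCCCAGTCGCCTTCGG is CCGAAGGCGACTGGGGACGGTGTCCGTCAGGAGTAAACAAGTCAGTAATGTCGAT; then T→U.

5′-CCGAAGGCGACUGGGGACGGUGUCCGUCAGGAGUAAACAAGUCAGUAAUGUCGAU-3′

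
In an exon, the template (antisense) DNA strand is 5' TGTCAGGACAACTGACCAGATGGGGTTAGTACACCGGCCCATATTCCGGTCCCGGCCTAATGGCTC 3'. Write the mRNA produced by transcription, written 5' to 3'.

5′-GAGCCAUUAGGCCGGGACCGGAAUAUGGGCCGGUGUACUAACCCCAUCUGGUCAGUUGUCCUGACA-3′

RNA polymerase reads the template 3'→5' and synthesizes mRNA 5'→3' by base-pairing (A→U, T→A, G↔C). The complement of the template is ACAGTCCTGTTGACTGGTCTACCCCAATCATGTGGCCGGGTATAAGGCCAGGGCCGGATTACCGAG; antiparallel, so 5'→3' the coding strand is GAGCCATTAGGCCGGGACCGGAATATGGGCCGGTGTACTAACCCCATCTGGTCAGTTGTCCTGACA. Replace T with U for the mRNA.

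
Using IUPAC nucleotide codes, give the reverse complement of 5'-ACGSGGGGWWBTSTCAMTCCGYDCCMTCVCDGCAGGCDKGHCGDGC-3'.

Standard pairs A↔T, G↔C; ambiguity codes pair Y↔R, M↔K, W↔W, S↔S, B↔V, D↔H. Complement (TGCSCCCCWWVASAGTKAGGCRHGGKAGBGHCGTCCGHMCDGCHCG), then reverse for 5'→3'.

5'-GCHCGDCMHGCCTGCHGBGAKGGHRCGGAKTGASAVWWCCCCSCGT-3'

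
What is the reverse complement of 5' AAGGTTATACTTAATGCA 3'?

5'-TGCATTAAGTATAACCTT-3'

Reading the sequence 3'→5' and pairing each base (A↔T, G↔C) gives the reverse complement directly.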